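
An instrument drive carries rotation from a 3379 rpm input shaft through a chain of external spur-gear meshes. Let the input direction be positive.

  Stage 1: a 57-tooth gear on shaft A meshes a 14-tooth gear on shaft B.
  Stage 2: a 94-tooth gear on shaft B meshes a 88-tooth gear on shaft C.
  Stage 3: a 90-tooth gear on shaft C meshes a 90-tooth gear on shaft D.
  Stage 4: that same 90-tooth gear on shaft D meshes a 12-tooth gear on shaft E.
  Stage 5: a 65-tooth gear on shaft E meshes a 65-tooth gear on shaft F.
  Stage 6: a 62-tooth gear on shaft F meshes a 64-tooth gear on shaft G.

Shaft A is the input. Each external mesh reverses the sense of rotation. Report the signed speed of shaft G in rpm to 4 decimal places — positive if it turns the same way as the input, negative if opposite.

Stage 1 [57T→14T]: ω = 3379.0000×57/14 = 13757.3571 rpm, dir flips to −; running = −13757.3571
Stage 2 [94T→88T]: ω = 13757.3571×94/88 = 14695.3588 rpm, dir flips to +; running = +14695.3588
Stage 3 [90T→90T]: ω = 14695.3588×90/90 = 14695.3588 rpm, dir flips to −; running = −14695.3588
Stage 4 [90T→12T]: ω = 14695.3588×90/12 = 110215.1907 rpm, dir flips to +; running = +110215.1907
Stage 5 [65T→65T]: ω = 110215.1907×65/65 = 110215.1907 rpm, dir flips to −; running = −110215.1907
Stage 6 [62T→64T]: ω = 110215.1907×62/64 = 106770.9660 rpm, dir flips to +; running = +106770.9660

+106770.9660 rpm (same as input, |ω| = 106770.9660 rpm)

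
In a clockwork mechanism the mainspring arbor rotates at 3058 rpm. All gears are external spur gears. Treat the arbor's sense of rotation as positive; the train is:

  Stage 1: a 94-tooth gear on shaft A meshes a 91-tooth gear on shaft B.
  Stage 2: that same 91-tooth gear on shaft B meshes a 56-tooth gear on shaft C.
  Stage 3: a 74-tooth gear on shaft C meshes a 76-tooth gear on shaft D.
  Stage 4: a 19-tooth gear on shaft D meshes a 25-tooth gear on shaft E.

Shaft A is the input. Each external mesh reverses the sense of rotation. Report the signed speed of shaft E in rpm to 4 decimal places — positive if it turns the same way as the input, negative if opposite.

+3798.4729 rpm (same as input, |ω| = 3798.4729 rpm)

Stage 1 [94T→91T]: ω = 3058.0000×94/91 = 3158.8132 rpm, dir flips to −; running = −3158.8132
Stage 2 [91T→56T]: ω = 3158.8132×91/56 = 5133.0714 rpm, dir flips to +; running = +5133.0714
Stage 3 [74T→76T]: ω = 5133.0714×74/76 = 4997.9906 rpm, dir flips to −; running = −4997.9906
Stage 4 [19T→25T]: ω = 4997.9906×19/25 = 3798.4729 rpm, dir flips to +; running = +3798.4729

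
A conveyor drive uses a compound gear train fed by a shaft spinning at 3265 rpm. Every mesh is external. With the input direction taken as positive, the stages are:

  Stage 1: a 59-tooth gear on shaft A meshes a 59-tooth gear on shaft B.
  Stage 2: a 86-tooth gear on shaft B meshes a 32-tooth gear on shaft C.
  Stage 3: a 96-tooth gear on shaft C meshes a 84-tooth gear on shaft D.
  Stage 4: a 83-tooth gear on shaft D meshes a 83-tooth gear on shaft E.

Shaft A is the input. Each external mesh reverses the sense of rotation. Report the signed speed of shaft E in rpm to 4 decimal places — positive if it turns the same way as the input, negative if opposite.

+10028.2143 rpm (same as input, |ω| = 10028.2143 rpm)

Stage 1 [59T→59T]: ω = 3265.0000×59/59 = 3265.0000 rpm, dir flips to −; running = −3265.0000
Stage 2 [86T→32T]: ω = 3265.0000×86/32 = 8774.6875 rpm, dir flips to +; running = +8774.6875
Stage 3 [96T→84T]: ω = 8774.6875×96/84 = 10028.2143 rpm, dir flips to −; running = −10028.2143
Stage 4 [83T→83T]: ω = 10028.2143×83/83 = 10028.2143 rpm, dir flips to +; running = +10028.2143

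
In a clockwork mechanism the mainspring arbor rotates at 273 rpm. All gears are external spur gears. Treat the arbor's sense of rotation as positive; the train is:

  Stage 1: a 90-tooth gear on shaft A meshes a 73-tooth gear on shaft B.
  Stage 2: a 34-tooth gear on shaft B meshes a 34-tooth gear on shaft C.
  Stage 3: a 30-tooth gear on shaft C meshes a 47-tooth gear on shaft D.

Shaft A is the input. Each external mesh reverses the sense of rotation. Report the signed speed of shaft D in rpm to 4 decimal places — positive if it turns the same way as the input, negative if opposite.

Stage 1 [90T→73T]: ω = 273.0000×90/73 = 336.5753 rpm, dir flips to −; running = −336.5753
Stage 2 [34T→34T]: ω = 336.5753×34/34 = 336.5753 rpm, dir flips to +; running = +336.5753
Stage 3 [30T→47T]: ω = 336.5753×30/47 = 214.8353 rpm, dir flips to −; running = −214.8353

-214.8353 rpm (opposite to input, |ω| = 214.8353 rpm)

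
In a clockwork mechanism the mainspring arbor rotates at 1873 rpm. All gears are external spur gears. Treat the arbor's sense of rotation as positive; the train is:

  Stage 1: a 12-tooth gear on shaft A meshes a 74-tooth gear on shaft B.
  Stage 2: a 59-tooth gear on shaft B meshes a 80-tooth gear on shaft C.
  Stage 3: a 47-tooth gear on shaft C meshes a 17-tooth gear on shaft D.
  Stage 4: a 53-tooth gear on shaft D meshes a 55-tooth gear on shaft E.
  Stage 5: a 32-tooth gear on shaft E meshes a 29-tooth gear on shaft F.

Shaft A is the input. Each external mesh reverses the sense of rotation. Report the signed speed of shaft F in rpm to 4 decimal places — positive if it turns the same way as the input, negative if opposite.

-658.5116 rpm (opposite to input, |ω| = 658.5116 rpm)

Stage 1 [12T→74T]: ω = 1873.0000×12/74 = 303.7297 rpm, dir flips to −; running = −303.7297
Stage 2 [59T→80T]: ω = 303.7297×59/80 = 224.0007 rpm, dir flips to +; running = +224.0007
Stage 3 [47T→17T]: ω = 224.0007×47/17 = 619.2960 rpm, dir flips to −; running = −619.2960
Stage 4 [53T→55T]: ω = 619.2960×53/55 = 596.7761 rpm, dir flips to +; running = +596.7761
Stage 5 [32T→29T]: ω = 596.7761×32/29 = 658.5116 rpm, dir flips to −; running = −658.5116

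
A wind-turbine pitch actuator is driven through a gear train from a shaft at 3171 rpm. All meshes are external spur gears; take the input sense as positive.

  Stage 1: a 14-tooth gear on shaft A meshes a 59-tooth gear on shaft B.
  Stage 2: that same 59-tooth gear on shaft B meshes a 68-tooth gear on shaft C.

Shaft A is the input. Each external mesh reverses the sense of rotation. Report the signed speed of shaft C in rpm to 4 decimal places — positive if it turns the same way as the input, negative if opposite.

Stage 1 [14T→59T]: ω = 3171.0000×14/59 = 752.4407 rpm, dir flips to −; running = −752.4407
Stage 2 [59T→68T]: ω = 752.4407×59/68 = 652.8529 rpm, dir flips to +; running = +652.8529

+652.8529 rpm (same as input, |ω| = 652.8529 rpm)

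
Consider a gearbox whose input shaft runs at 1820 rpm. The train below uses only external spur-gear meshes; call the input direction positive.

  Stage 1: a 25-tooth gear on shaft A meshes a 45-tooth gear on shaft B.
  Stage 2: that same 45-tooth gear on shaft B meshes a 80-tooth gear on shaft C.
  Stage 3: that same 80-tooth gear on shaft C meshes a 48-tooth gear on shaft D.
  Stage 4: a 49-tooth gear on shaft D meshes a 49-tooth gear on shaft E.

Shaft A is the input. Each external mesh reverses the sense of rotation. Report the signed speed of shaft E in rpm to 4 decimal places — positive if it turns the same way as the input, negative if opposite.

+947.9167 rpm (same as input, |ω| = 947.9167 rpm)

Stage 1 [25T→45T]: ω = 1820.0000×25/45 = 1011.1111 rpm, dir flips to −; running = −1011.1111
Stage 2 [45T→80T]: ω = 1011.1111×45/80 = 568.7500 rpm, dir flips to +; running = +568.7500
Stage 3 [80T→48T]: ω = 568.7500×80/48 = 947.9167 rpm, dir flips to −; running = −947.9167
Stage 4 [49T→49T]: ω = 947.9167×49/49 = 947.9167 rpm, dir flips to +; running = +947.9167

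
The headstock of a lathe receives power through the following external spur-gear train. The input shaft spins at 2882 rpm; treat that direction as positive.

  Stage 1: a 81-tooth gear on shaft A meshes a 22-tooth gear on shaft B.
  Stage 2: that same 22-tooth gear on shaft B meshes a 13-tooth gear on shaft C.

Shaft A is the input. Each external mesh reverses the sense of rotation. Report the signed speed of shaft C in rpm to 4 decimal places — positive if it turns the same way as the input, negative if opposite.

+17957.0769 rpm (same as input, |ω| = 17957.0769 rpm)

Stage 1 [81T→22T]: ω = 2882.0000×81/22 = 10611.0000 rpm, dir flips to −; running = −10611.0000
Stage 2 [22T→13T]: ω = 10611.0000×22/13 = 17957.0769 rpm, dir flips to +; running = +17957.0769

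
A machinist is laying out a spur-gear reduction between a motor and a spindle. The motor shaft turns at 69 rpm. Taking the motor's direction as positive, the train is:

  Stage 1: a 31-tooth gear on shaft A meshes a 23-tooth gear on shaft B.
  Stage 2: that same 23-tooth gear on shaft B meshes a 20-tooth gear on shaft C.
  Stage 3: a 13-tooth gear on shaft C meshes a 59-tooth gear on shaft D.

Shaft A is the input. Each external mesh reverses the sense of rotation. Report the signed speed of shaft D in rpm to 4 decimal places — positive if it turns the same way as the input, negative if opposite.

-23.5653 rpm (opposite to input, |ω| = 23.5653 rpm)

Stage 1 [31T→23T]: ω = 69.0000×31/23 = 93.0000 rpm, dir flips to −; running = −93.0000
Stage 2 [23T→20T]: ω = 93.0000×23/20 = 106.9500 rpm, dir flips to +; running = +106.9500
Stage 3 [13T→59T]: ω = 106.9500×13/59 = 23.5653 rpm, dir flips to −; running = −23.5653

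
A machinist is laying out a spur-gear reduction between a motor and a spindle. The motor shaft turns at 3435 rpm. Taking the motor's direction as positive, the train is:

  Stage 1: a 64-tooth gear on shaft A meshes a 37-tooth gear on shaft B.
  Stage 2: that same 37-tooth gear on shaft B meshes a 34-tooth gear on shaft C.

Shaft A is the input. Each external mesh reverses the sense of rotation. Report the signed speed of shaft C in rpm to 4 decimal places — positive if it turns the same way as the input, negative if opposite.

+6465.8824 rpm (same as input, |ω| = 6465.8824 rpm)

Stage 1 [64T→37T]: ω = 3435.0000×64/37 = 5941.6216 rpm, dir flips to −; running = −5941.6216
Stage 2 [37T→34T]: ω = 5941.6216×37/34 = 6465.8824 rpm, dir flips to +; running = +6465.8824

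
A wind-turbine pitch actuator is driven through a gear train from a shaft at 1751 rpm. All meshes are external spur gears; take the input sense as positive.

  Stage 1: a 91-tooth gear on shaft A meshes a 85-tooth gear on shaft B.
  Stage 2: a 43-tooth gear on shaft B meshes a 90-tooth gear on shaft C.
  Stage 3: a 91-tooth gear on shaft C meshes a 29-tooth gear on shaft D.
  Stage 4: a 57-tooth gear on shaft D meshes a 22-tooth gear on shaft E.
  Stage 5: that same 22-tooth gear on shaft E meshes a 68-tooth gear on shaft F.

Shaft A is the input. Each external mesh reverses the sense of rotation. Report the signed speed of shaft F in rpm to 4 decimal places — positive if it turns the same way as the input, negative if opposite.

Stage 1 [91T→85T]: ω = 1751.0000×91/85 = 1874.6000 rpm, dir flips to −; running = −1874.6000
Stage 2 [43T→90T]: ω = 1874.6000×43/90 = 895.6422 rpm, dir flips to +; running = +895.6422
Stage 3 [91T→29T]: ω = 895.6422×91/29 = 2810.4635 rpm, dir flips to −; running = −2810.4635
Stage 4 [57T→22T]: ω = 2810.4635×57/22 = 7281.6555 rpm, dir flips to +; running = +7281.6555
Stage 5 [22T→68T]: ω = 7281.6555×22/68 = 2355.8297 rpm, dir flips to −; running = −2355.8297

-2355.8297 rpm (opposite to input, |ω| = 2355.8297 rpm)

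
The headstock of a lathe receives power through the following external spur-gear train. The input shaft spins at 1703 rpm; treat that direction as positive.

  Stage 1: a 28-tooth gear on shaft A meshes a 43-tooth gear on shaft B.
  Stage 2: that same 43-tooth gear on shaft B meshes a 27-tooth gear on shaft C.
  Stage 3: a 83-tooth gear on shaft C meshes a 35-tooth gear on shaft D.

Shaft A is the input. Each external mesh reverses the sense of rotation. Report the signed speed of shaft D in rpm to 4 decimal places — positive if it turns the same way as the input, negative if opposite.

-4188.1185 rpm (opposite to input, |ω| = 4188.1185 rpm)

Stage 1 [28T→43T]: ω = 1703.0000×28/43 = 1108.9302 rpm, dir flips to −; running = −1108.9302
Stage 2 [43T→27T]: ω = 1108.9302×43/27 = 1766.0741 rpm, dir flips to +; running = +1766.0741
Stage 3 [83T→35T]: ω = 1766.0741×83/35 = 4188.1185 rpm, dir flips to −; running = −4188.1185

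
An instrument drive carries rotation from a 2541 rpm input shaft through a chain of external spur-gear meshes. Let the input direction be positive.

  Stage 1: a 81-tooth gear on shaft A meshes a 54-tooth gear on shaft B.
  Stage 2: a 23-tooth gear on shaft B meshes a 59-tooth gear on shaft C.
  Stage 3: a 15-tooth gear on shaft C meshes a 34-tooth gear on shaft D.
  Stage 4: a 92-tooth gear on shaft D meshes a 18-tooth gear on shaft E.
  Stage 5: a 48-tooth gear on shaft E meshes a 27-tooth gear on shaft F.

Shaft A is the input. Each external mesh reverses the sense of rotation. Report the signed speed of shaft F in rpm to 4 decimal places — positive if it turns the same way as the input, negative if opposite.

-5956.3044 rpm (opposite to input, |ω| = 5956.3044 rpm)

Stage 1 [81T→54T]: ω = 2541.0000×81/54 = 3811.5000 rpm, dir flips to −; running = −3811.5000
Stage 2 [23T→59T]: ω = 3811.5000×23/59 = 1485.8390 rpm, dir flips to +; running = +1485.8390
Stage 3 [15T→34T]: ω = 1485.8390×15/34 = 655.5172 rpm, dir flips to −; running = −655.5172
Stage 4 [92T→18T]: ω = 655.5172×92/18 = 3350.4212 rpm, dir flips to +; running = +3350.4212
Stage 5 [48T→27T]: ω = 3350.4212×48/27 = 5956.3044 rpm, dir flips to −; running = −5956.3044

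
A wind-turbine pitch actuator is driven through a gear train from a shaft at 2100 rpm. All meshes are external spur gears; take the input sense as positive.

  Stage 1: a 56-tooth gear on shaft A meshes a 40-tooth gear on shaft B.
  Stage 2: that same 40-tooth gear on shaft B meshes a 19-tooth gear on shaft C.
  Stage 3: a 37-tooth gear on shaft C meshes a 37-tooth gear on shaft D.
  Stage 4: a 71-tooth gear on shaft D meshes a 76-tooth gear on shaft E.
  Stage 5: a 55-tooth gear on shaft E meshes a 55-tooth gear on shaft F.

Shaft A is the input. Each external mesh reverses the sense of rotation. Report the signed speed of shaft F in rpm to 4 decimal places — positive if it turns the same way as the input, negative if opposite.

-5782.2715 rpm (opposite to input, |ω| = 5782.2715 rpm)

Stage 1 [56T→40T]: ω = 2100.0000×56/40 = 2940.0000 rpm, dir flips to −; running = −2940.0000
Stage 2 [40T→19T]: ω = 2940.0000×40/19 = 6189.4737 rpm, dir flips to +; running = +6189.4737
Stage 3 [37T→37T]: ω = 6189.4737×37/37 = 6189.4737 rpm, dir flips to −; running = −6189.4737
Stage 4 [71T→76T]: ω = 6189.4737×71/76 = 5782.2715 rpm, dir flips to +; running = +5782.2715
Stage 5 [55T→55T]: ω = 5782.2715×55/55 = 5782.2715 rpm, dir flips to −; running = −5782.2715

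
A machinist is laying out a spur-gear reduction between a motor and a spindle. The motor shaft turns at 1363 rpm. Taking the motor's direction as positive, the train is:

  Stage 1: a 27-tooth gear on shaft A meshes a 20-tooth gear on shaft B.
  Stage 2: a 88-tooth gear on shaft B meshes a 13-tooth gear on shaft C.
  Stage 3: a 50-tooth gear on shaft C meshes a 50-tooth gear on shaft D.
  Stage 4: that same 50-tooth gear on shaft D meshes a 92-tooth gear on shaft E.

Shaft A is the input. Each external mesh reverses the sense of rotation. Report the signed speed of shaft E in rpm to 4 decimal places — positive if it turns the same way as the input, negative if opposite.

Stage 1 [27T→20T]: ω = 1363.0000×27/20 = 1840.0500 rpm, dir flips to −; running = −1840.0500
Stage 2 [88T→13T]: ω = 1840.0500×88/13 = 12455.7231 rpm, dir flips to +; running = +12455.7231
Stage 3 [50T→50T]: ω = 12455.7231×50/50 = 12455.7231 rpm, dir flips to −; running = −12455.7231
Stage 4 [50T→92T]: ω = 12455.7231×50/92 = 6769.4147 rpm, dir flips to +; running = +6769.4147

+6769.4147 rpm (same as input, |ω| = 6769.4147 rpm)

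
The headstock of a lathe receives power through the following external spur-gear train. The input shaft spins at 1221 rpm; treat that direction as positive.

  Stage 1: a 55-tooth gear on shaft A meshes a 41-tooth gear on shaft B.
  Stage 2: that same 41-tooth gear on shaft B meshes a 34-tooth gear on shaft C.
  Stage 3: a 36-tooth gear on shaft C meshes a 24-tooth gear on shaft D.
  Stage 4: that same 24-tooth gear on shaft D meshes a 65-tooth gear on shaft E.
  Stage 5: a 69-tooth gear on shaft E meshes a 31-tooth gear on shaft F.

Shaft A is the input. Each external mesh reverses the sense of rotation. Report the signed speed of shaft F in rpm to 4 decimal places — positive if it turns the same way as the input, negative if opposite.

-2434.8711 rpm (opposite to input, |ω| = 2434.8711 rpm)

Stage 1 [55T→41T]: ω = 1221.0000×55/41 = 1637.9268 rpm, dir flips to −; running = −1637.9268
Stage 2 [41T→34T]: ω = 1637.9268×41/34 = 1975.1471 rpm, dir flips to +; running = +1975.1471
Stage 3 [36T→24T]: ω = 1975.1471×36/24 = 2962.7206 rpm, dir flips to −; running = −2962.7206
Stage 4 [24T→65T]: ω = 2962.7206×24/65 = 1093.9276 rpm, dir flips to +; running = +1093.9276
Stage 5 [69T→31T]: ω = 1093.9276×69/31 = 2434.8711 rpm, dir flips to −; running = −2434.8711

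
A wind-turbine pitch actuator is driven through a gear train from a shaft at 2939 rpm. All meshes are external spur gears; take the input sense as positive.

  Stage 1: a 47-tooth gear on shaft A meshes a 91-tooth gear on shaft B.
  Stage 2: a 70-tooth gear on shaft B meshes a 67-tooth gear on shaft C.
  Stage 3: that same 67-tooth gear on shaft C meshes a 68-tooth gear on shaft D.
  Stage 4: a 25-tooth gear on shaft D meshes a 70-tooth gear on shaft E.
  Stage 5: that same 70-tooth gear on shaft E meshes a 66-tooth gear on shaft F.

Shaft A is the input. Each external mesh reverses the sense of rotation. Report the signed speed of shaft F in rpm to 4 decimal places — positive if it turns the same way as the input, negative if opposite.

-591.8903 rpm (opposite to input, |ω| = 591.8903 rpm)

Stage 1 [47T→91T]: ω = 2939.0000×47/91 = 1517.9451 rpm, dir flips to −; running = −1517.9451
Stage 2 [70T→67T]: ω = 1517.9451×70/67 = 1585.9127 rpm, dir flips to +; running = +1585.9127
Stage 3 [67T→68T]: ω = 1585.9127×67/68 = 1562.5905 rpm, dir flips to −; running = −1562.5905
Stage 4 [25T→70T]: ω = 1562.5905×25/70 = 558.0680 rpm, dir flips to +; running = +558.0680
Stage 5 [70T→66T]: ω = 558.0680×70/66 = 591.8903 rpm, dir flips to −; running = −591.8903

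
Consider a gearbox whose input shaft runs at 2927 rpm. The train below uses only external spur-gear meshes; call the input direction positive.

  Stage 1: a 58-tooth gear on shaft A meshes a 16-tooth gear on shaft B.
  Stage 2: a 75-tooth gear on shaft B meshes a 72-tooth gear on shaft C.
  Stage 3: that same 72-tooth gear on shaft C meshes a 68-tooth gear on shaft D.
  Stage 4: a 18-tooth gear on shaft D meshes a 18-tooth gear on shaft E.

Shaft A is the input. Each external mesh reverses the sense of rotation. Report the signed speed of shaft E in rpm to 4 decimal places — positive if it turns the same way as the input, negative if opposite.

+11702.6195 rpm (same as input, |ω| = 11702.6195 rpm)

Stage 1 [58T→16T]: ω = 2927.0000×58/16 = 10610.3750 rpm, dir flips to −; running = −10610.3750
Stage 2 [75T→72T]: ω = 10610.3750×75/72 = 11052.4740 rpm, dir flips to +; running = +11052.4740
Stage 3 [72T→68T]: ω = 11052.4740×72/68 = 11702.6195 rpm, dir flips to −; running = −11702.6195
Stage 4 [18T→18T]: ω = 11702.6195×18/18 = 11702.6195 rpm, dir flips to +; running = +11702.6195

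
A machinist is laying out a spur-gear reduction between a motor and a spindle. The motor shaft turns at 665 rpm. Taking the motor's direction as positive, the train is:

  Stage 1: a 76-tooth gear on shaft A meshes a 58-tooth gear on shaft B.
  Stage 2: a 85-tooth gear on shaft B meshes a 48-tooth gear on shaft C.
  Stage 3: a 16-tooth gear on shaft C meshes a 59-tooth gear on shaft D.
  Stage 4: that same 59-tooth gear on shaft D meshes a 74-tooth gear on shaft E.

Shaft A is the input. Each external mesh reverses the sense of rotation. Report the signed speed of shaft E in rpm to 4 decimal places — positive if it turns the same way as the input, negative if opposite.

+333.6362 rpm (same as input, |ω| = 333.6362 rpm)

Stage 1 [76T→58T]: ω = 665.0000×76/58 = 871.3793 rpm, dir flips to −; running = −871.3793
Stage 2 [85T→48T]: ω = 871.3793×85/48 = 1543.0675 rpm, dir flips to +; running = +1543.0675
Stage 3 [16T→59T]: ω = 1543.0675×16/59 = 418.4590 rpm, dir flips to −; running = −418.4590
Stage 4 [59T→74T]: ω = 418.4590×59/74 = 333.6362 rpm, dir flips to +; running = +333.6362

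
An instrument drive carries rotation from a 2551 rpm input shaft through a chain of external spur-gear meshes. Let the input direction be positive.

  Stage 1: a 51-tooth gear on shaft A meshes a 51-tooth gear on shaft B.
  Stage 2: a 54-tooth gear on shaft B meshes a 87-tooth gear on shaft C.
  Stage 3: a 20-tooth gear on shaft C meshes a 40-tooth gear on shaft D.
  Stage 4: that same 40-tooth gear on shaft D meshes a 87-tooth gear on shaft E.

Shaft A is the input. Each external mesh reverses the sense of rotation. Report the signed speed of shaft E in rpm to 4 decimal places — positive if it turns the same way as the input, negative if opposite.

+363.9952 rpm (same as input, |ω| = 363.9952 rpm)

Stage 1 [51T→51T]: ω = 2551.0000×51/51 = 2551.0000 rpm, dir flips to −; running = −2551.0000
Stage 2 [54T→87T]: ω = 2551.0000×54/87 = 1583.3793 rpm, dir flips to +; running = +1583.3793
Stage 3 [20T→40T]: ω = 1583.3793×20/40 = 791.6897 rpm, dir flips to −; running = −791.6897
Stage 4 [40T→87T]: ω = 791.6897×40/87 = 363.9952 rpm, dir flips to +; running = +363.9952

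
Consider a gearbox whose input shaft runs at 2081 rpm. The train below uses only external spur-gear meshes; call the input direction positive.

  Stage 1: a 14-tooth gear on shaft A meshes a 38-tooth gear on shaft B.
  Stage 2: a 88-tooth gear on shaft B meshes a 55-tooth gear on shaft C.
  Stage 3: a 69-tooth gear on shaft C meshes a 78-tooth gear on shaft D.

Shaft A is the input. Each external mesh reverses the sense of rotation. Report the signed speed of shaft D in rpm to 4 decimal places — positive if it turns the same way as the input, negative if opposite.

Stage 1 [14T→38T]: ω = 2081.0000×14/38 = 766.6842 rpm, dir flips to −; running = −766.6842
Stage 2 [88T→55T]: ω = 766.6842×88/55 = 1226.6947 rpm, dir flips to +; running = +1226.6947
Stage 3 [69T→78T]: ω = 1226.6947×69/78 = 1085.1530 rpm, dir flips to −; running = −1085.1530

-1085.1530 rpm (opposite to input, |ω| = 1085.1530 rpm)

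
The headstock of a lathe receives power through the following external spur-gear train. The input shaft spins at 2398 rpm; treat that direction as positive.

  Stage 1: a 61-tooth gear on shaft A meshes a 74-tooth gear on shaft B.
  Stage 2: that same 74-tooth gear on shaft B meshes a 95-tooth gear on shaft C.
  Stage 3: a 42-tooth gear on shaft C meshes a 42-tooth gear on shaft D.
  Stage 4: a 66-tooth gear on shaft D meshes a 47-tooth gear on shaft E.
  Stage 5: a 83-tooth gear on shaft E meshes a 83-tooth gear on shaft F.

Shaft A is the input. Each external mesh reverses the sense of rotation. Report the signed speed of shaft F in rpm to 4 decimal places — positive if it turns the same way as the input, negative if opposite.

-2162.2280 rpm (opposite to input, |ω| = 2162.2280 rpm)

Stage 1 [61T→74T]: ω = 2398.0000×61/74 = 1976.7297 rpm, dir flips to −; running = −1976.7297
Stage 2 [74T→95T]: ω = 1976.7297×74/95 = 1539.7684 rpm, dir flips to +; running = +1539.7684
Stage 3 [42T→42T]: ω = 1539.7684×42/42 = 1539.7684 rpm, dir flips to −; running = −1539.7684
Stage 4 [66T→47T]: ω = 1539.7684×66/47 = 2162.2280 rpm, dir flips to +; running = +2162.2280
Stage 5 [83T→83T]: ω = 2162.2280×83/83 = 2162.2280 rpm, dir flips to −; running = −2162.2280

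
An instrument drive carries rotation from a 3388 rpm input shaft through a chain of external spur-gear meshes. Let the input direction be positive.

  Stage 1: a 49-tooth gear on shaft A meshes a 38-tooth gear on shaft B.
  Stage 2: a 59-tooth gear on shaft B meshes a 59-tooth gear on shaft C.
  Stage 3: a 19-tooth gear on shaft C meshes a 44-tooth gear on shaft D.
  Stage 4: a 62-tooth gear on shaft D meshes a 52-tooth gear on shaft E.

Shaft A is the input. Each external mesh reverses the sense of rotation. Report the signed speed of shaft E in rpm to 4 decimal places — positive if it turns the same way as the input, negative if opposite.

Stage 1 [49T→38T]: ω = 3388.0000×49/38 = 4368.7368 rpm, dir flips to −; running = −4368.7368
Stage 2 [59T→59T]: ω = 4368.7368×59/59 = 4368.7368 rpm, dir flips to +; running = +4368.7368
Stage 3 [19T→44T]: ω = 4368.7368×19/44 = 1886.5000 rpm, dir flips to −; running = −1886.5000
Stage 4 [62T→52T]: ω = 1886.5000×62/52 = 2249.2885 rpm, dir flips to +; running = +2249.2885

+2249.2885 rpm (same as input, |ω| = 2249.2885 rpm)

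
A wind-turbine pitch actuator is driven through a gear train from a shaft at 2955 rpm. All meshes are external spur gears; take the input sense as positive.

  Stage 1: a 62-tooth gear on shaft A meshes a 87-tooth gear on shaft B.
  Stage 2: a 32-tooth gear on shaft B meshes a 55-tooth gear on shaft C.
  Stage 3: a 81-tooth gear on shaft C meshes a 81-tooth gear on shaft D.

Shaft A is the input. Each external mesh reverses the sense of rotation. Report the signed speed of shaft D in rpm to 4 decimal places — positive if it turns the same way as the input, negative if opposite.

-1225.2288 rpm (opposite to input, |ω| = 1225.2288 rpm)

Stage 1 [62T→87T]: ω = 2955.0000×62/87 = 2105.8621 rpm, dir flips to −; running = −2105.8621
Stage 2 [32T→55T]: ω = 2105.8621×32/55 = 1225.2288 rpm, dir flips to +; running = +1225.2288
Stage 3 [81T→81T]: ω = 1225.2288×81/81 = 1225.2288 rpm, dir flips to −; running = −1225.2288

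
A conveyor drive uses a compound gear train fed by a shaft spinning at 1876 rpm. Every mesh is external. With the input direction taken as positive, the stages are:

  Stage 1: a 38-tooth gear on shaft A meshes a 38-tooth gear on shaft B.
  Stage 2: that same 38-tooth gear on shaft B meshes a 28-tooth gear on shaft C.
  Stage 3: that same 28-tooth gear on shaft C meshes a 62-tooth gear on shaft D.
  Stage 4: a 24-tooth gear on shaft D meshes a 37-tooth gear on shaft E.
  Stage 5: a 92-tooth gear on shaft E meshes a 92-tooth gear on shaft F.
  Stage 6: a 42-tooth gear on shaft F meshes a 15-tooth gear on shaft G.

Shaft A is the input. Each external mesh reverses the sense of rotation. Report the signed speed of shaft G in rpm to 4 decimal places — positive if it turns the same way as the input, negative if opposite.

+2088.2971 rpm (same as input, |ω| = 2088.2971 rpm)

Stage 1 [38T→38T]: ω = 1876.0000×38/38 = 1876.0000 rpm, dir flips to −; running = −1876.0000
Stage 2 [38T→28T]: ω = 1876.0000×38/28 = 2546.0000 rpm, dir flips to +; running = +2546.0000
Stage 3 [28T→62T]: ω = 2546.0000×28/62 = 1149.8065 rpm, dir flips to −; running = −1149.8065
Stage 4 [24T→37T]: ω = 1149.8065×24/37 = 745.8204 rpm, dir flips to +; running = +745.8204
Stage 5 [92T→92T]: ω = 745.8204×92/92 = 745.8204 rpm, dir flips to −; running = −745.8204
Stage 6 [42T→15T]: ω = 745.8204×42/15 = 2088.2971 rpm, dir flips to +; running = +2088.2971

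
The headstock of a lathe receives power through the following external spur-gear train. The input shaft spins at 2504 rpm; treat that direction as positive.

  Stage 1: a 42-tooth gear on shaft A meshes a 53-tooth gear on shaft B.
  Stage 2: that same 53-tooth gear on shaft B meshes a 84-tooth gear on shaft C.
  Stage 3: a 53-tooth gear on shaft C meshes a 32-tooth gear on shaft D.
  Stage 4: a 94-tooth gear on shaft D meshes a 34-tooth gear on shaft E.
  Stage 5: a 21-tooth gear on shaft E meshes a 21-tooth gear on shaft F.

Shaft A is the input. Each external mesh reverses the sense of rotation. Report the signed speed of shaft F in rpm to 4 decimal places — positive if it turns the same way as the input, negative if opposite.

Stage 1 [42T→53T]: ω = 2504.0000×42/53 = 1984.3019 rpm, dir flips to −; running = −1984.3019
Stage 2 [53T→84T]: ω = 1984.3019×53/84 = 1252.0000 rpm, dir flips to +; running = +1252.0000
Stage 3 [53T→32T]: ω = 1252.0000×53/32 = 2073.6250 rpm, dir flips to −; running = −2073.6250
Stage 4 [94T→34T]: ω = 2073.6250×94/34 = 5732.9632 rpm, dir flips to +; running = +5732.9632
Stage 5 [21T→21T]: ω = 5732.9632×21/21 = 5732.9632 rpm, dir flips to −; running = −5732.9632

-5732.9632 rpm (opposite to input, |ω| = 5732.9632 rpm)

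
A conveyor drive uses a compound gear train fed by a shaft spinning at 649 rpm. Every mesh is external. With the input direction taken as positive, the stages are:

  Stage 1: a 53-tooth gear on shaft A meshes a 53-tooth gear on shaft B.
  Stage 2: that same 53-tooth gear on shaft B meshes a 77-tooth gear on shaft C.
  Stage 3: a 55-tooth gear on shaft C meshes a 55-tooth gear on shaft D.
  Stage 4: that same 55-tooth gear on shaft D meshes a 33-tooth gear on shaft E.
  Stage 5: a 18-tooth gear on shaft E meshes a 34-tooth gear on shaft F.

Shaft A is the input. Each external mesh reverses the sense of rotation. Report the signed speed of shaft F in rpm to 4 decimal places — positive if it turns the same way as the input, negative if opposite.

-394.1597 rpm (opposite to input, |ω| = 394.1597 rpm)

Stage 1 [53T→53T]: ω = 649.0000×53/53 = 649.0000 rpm, dir flips to −; running = −649.0000
Stage 2 [53T→77T]: ω = 649.0000×53/77 = 446.7143 rpm, dir flips to +; running = +446.7143
Stage 3 [55T→55T]: ω = 446.7143×55/55 = 446.7143 rpm, dir flips to −; running = −446.7143
Stage 4 [55T→33T]: ω = 446.7143×55/33 = 744.5238 rpm, dir flips to +; running = +744.5238
Stage 5 [18T→34T]: ω = 744.5238×18/34 = 394.1597 rpm, dir flips to −; running = −394.1597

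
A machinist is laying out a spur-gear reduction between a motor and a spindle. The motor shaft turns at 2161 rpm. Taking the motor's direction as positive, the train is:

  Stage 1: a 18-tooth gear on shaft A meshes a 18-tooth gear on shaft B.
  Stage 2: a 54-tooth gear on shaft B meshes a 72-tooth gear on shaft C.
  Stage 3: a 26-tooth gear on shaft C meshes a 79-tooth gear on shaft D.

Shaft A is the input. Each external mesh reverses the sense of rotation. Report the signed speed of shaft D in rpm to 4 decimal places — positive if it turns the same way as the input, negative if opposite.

-533.4114 rpm (opposite to input, |ω| = 533.4114 rpm)

Stage 1 [18T→18T]: ω = 2161.0000×18/18 = 2161.0000 rpm, dir flips to −; running = −2161.0000
Stage 2 [54T→72T]: ω = 2161.0000×54/72 = 1620.7500 rpm, dir flips to +; running = +1620.7500
Stage 3 [26T→79T]: ω = 1620.7500×26/79 = 533.4114 rpm, dir flips to −; running = −533.4114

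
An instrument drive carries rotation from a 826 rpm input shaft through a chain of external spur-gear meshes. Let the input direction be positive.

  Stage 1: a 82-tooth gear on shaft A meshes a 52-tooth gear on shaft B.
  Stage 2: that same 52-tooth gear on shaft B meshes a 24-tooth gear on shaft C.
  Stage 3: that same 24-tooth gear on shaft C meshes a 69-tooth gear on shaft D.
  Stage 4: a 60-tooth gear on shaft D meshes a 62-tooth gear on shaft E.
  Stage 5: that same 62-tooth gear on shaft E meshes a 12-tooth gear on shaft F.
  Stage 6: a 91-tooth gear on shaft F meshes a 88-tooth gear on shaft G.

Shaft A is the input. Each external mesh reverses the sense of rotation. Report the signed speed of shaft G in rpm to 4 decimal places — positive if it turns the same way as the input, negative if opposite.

+5075.4381 rpm (same as input, |ω| = 5075.4381 rpm)

Stage 1 [82T→52T]: ω = 826.0000×82/52 = 1302.5385 rpm, dir flips to −; running = −1302.5385
Stage 2 [52T→24T]: ω = 1302.5385×52/24 = 2822.1667 rpm, dir flips to +; running = +2822.1667
Stage 3 [24T→69T]: ω = 2822.1667×24/69 = 981.6232 rpm, dir flips to −; running = −981.6232
Stage 4 [60T→62T]: ω = 981.6232×60/62 = 949.9579 rpm, dir flips to +; running = +949.9579
Stage 5 [62T→12T]: ω = 949.9579×62/12 = 4908.1159 rpm, dir flips to −; running = −4908.1159
Stage 6 [91T→88T]: ω = 4908.1159×91/88 = 5075.4381 rpm, dir flips to +; running = +5075.4381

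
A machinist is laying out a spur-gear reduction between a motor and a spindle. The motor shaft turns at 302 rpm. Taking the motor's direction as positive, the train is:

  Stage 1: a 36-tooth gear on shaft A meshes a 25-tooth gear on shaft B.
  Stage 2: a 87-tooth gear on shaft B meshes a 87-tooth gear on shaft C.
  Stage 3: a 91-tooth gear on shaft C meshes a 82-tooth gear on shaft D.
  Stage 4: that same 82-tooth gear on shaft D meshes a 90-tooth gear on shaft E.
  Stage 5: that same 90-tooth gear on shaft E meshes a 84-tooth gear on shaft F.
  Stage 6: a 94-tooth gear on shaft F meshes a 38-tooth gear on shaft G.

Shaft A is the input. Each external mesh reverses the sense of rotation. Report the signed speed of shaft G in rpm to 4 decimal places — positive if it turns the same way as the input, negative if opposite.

+1165.4021 rpm (same as input, |ω| = 1165.4021 rpm)

Stage 1 [36T→25T]: ω = 302.0000×36/25 = 434.8800 rpm, dir flips to −; running = −434.8800
Stage 2 [87T→87T]: ω = 434.8800×87/87 = 434.8800 rpm, dir flips to +; running = +434.8800
Stage 3 [91T→82T]: ω = 434.8800×91/82 = 482.6107 rpm, dir flips to −; running = −482.6107
Stage 4 [82T→90T]: ω = 482.6107×82/90 = 439.7120 rpm, dir flips to +; running = +439.7120
Stage 5 [90T→84T]: ω = 439.7120×90/84 = 471.1200 rpm, dir flips to −; running = −471.1200
Stage 6 [94T→38T]: ω = 471.1200×94/38 = 1165.4021 rpm, dir flips to +; running = +1165.4021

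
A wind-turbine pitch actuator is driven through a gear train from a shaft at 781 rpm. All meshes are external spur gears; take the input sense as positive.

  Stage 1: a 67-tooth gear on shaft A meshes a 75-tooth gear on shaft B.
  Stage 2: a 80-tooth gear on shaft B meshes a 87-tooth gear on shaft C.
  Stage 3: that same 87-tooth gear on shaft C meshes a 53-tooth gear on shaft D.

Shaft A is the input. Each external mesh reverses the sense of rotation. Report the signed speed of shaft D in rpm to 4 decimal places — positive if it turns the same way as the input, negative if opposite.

Stage 1 [67T→75T]: ω = 781.0000×67/75 = 697.6933 rpm, dir flips to −; running = −697.6933
Stage 2 [80T→87T]: ω = 697.6933×80/87 = 641.5571 rpm, dir flips to +; running = +641.5571
Stage 3 [87T→53T]: ω = 641.5571×87/53 = 1053.1220 rpm, dir flips to −; running = −1053.1220

-1053.1220 rpm (opposite to input, |ω| = 1053.1220 rpm)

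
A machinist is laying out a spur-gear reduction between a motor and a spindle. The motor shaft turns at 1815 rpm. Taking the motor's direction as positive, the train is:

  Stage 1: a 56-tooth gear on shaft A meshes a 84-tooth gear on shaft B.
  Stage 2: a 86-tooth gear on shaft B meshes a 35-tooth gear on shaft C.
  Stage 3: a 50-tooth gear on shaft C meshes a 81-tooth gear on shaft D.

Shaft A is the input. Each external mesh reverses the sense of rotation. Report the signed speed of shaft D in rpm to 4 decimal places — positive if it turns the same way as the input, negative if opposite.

-1835.2734 rpm (opposite to input, |ω| = 1835.2734 rpm)

Stage 1 [56T→84T]: ω = 1815.0000×56/84 = 1210.0000 rpm, dir flips to −; running = −1210.0000
Stage 2 [86T→35T]: ω = 1210.0000×86/35 = 2973.1429 rpm, dir flips to +; running = +2973.1429
Stage 3 [50T→81T]: ω = 2973.1429×50/81 = 1835.2734 rpm, dir flips to −; running = −1835.2734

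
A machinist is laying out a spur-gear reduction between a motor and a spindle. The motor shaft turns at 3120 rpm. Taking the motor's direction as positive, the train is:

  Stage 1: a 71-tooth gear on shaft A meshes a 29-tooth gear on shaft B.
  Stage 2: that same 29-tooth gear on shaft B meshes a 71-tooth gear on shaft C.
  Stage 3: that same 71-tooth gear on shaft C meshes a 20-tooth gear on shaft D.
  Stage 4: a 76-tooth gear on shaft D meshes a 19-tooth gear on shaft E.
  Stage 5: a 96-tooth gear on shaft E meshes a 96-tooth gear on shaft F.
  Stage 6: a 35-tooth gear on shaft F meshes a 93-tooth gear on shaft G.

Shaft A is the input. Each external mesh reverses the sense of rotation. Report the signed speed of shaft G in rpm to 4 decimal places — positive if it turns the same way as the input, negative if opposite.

+16673.5484 rpm (same as input, |ω| = 16673.5484 rpm)

Stage 1 [71T→29T]: ω = 3120.0000×71/29 = 7638.6207 rpm, dir flips to −; running = −7638.6207
Stage 2 [29T→71T]: ω = 7638.6207×29/71 = 3120.0000 rpm, dir flips to +; running = +3120.0000
Stage 3 [71T→20T]: ω = 3120.0000×71/20 = 11076.0000 rpm, dir flips to −; running = −11076.0000
Stage 4 [76T→19T]: ω = 11076.0000×76/19 = 44304.0000 rpm, dir flips to +; running = +44304.0000
Stage 5 [96T→96T]: ω = 44304.0000×96/96 = 44304.0000 rpm, dir flips to −; running = −44304.0000
Stage 6 [35T→93T]: ω = 44304.0000×35/93 = 16673.5484 rpm, dir flips to +; running = +16673.5484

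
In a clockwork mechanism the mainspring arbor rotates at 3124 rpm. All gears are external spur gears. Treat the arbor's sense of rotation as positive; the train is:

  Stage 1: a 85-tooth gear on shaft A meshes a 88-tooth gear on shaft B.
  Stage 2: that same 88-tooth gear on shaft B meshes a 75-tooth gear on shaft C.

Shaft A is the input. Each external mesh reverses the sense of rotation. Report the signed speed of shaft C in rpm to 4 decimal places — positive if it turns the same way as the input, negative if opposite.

Stage 1 [85T→88T]: ω = 3124.0000×85/88 = 3017.5000 rpm, dir flips to −; running = −3017.5000
Stage 2 [88T→75T]: ω = 3017.5000×88/75 = 3540.5333 rpm, dir flips to +; running = +3540.5333

+3540.5333 rpm (same as input, |ω| = 3540.5333 rpm)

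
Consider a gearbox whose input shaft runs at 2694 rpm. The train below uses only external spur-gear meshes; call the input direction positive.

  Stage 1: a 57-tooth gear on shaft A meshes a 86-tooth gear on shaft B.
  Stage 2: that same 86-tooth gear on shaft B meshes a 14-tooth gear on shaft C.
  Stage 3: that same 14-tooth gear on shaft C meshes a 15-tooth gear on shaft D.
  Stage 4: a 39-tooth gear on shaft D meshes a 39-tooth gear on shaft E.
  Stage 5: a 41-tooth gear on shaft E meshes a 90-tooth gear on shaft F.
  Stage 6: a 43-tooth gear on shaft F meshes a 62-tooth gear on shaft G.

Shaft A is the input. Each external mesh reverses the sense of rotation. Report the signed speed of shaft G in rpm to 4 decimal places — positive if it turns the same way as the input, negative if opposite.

Stage 1 [57T→86T]: ω = 2694.0000×57/86 = 1785.5581 rpm, dir flips to −; running = −1785.5581
Stage 2 [86T→14T]: ω = 1785.5581×86/14 = 10968.4286 rpm, dir flips to +; running = +10968.4286
Stage 3 [14T→15T]: ω = 10968.4286×14/15 = 10237.2000 rpm, dir flips to −; running = −10237.2000
Stage 4 [39T→39T]: ω = 10237.2000×39/39 = 10237.2000 rpm, dir flips to +; running = +10237.2000
Stage 5 [41T→90T]: ω = 10237.2000×41/90 = 4663.6133 rpm, dir flips to −; running = −4663.6133
Stage 6 [43T→62T]: ω = 4663.6133×43/62 = 3234.4415 rpm, dir flips to +; running = +3234.4415

+3234.4415 rpm (same as input, |ω| = 3234.4415 rpm)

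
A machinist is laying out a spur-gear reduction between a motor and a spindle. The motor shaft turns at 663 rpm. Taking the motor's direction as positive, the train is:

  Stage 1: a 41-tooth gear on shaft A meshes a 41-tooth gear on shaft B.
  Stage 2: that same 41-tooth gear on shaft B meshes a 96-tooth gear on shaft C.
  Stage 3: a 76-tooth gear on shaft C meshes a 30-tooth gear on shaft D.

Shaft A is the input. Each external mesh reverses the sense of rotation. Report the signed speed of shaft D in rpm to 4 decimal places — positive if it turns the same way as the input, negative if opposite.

-717.3292 rpm (opposite to input, |ω| = 717.3292 rpm)

Stage 1 [41T→41T]: ω = 663.0000×41/41 = 663.0000 rpm, dir flips to −; running = −663.0000
Stage 2 [41T→96T]: ω = 663.0000×41/96 = 283.1562 rpm, dir flips to +; running = +283.1562
Stage 3 [76T→30T]: ω = 283.1562×76/30 = 717.3292 rpm, dir flips to −; running = −717.3292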